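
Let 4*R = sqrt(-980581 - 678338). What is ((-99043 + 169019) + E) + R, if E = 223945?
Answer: 293921 + I*sqrt(1658919)/4 ≈ 2.9392e+5 + 322.0*I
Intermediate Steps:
R = I*sqrt(1658919)/4 (R = sqrt(-980581 - 678338)/4 = sqrt(-1658919)/4 = (I*sqrt(1658919))/4 = I*sqrt(1658919)/4 ≈ 322.0*I)
((-99043 + 169019) + E) + R = ((-99043 + 169019) + 223945) + I*sqrt(1658919)/4 = (69976 + 223945) + I*sqrt(1658919)/4 = 293921 + I*sqrt(1658919)/4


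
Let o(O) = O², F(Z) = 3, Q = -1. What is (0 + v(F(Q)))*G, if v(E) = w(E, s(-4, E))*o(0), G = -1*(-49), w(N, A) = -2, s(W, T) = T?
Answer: 0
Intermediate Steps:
G = 49
v(E) = 0 (v(E) = -2*0² = -2*0 = 0)
(0 + v(F(Q)))*G = (0 + 0)*49 = 0*49 = 0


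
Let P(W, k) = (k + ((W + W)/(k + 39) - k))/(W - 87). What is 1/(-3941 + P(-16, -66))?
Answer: -2781/10959953 ≈ -0.00025374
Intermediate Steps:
P(W, k) = 2*W/((-87 + W)*(39 + k)) (P(W, k) = (k + ((2*W)/(39 + k) - k))/(-87 + W) = (k + (2*W/(39 + k) - k))/(-87 + W) = (k + (-k + 2*W/(39 + k)))/(-87 + W) = (2*W/(39 + k))/(-87 + W) = 2*W/((-87 + W)*(39 + k)))
1/(-3941 + P(-16, -66)) = 1/(-3941 + 2*(-16)/(-3393 - 87*(-66) + 39*(-16) - 16*(-66))) = 1/(-3941 + 2*(-16)/(-3393 + 5742 - 624 + 1056)) = 1/(-3941 + 2*(-16)/2781) = 1/(-3941 + 2*(-16)*(1/2781)) = 1/(-3941 - 32/2781) = 1/(-10959953/2781) = -2781/10959953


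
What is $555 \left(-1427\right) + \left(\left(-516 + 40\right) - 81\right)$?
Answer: $-792542$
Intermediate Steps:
$555 \left(-1427\right) + \left(\left(-516 + 40\right) - 81\right) = -791985 - 557 = -792542$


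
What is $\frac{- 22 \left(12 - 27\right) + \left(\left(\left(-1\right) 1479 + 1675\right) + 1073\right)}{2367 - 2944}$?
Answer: $- \frac{1599}{577} \approx -2.7712$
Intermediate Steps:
$\frac{- 22 \left(12 - 27\right) + \left(\left(\left(-1\right) 1479 + 1675\right) + 1073\right)}{2367 - 2944} = \frac{\left(-22\right) \left(-15\right) + \left(\left(-1479 + 1675\right) + 1073\right)}{-577} = \left(330 + \left(196 + 1073\right)\right) \left(- \frac{1}{577}\right) = \left(330 + 1269\right) \left(- \frac{1}{577}\right) = 1599 \left(- \frac{1}{577}\right) = - \frac{1599}{577}$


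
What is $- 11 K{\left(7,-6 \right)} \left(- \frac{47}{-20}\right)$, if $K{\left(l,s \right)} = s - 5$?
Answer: $\frac{5687}{20} \approx 284.35$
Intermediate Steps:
$K{\left(l,s \right)} = -5 + s$ ($K{\left(l,s \right)} = s - 5 = -5 + s$)
$- 11 K{\left(7,-6 \right)} \left(- \frac{47}{-20}\right) = - 11 \left(-5 - 6\right) \left(- \frac{47}{-20}\right) = \left(-11\right) \left(-11\right) \left(- \frac{47 \left(-1\right)}{20}\right) = 121 \left(\left(-1\right) \left(- \frac{47}{20}\right)\right) = 121 \cdot \frac{47}{20} = \frac{5687}{20}$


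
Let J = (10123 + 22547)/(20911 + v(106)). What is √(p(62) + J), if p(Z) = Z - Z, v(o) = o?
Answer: 33*√630510/21017 ≈ 1.2468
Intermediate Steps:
p(Z) = 0
J = 32670/21017 (J = (10123 + 22547)/(20911 + 106) = 32670/21017 ≈ 1.5545)
√(p(62) + J) = √(0 + 32670/21017) = √(32670/21017) = 33*√630510/21017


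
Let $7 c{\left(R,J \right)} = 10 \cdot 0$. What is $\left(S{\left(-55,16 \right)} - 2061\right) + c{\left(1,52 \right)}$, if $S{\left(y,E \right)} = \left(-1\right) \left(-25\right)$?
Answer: $-2036$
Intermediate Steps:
$c{\left(R,J \right)} = 0$ ($c{\left(R,J \right)} = \frac{10 \cdot 0}{7} = \frac{1}{7} \cdot 0 = 0$)
$S{\left(y,E \right)} = 25$
$\left(S{\left(-55,16 \right)} - 2061\right) + c{\left(1,52 \right)} = \left(25 - 2061\right) + 0 = -2036 + 0 = -2036$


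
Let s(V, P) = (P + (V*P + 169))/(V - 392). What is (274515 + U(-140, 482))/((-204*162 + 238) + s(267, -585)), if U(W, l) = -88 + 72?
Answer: -34312375/3944639 ≈ -8.6985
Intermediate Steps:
U(W, l) = -16
s(V, P) = (169 + P + P*V)/(-392 + V) (s(V, P) = (P + (P*V + 169))/(-392 + V) = (P + (169 + P*V))/(-392 + V) = (169 + P + P*V)/(-392 + V))
(274515 + U(-140, 482))/((-204*162 + 238) + s(267, -585)) = (274515 - 16)/((-204*162 + 238) + (169 - 585 - 585*267)/(-392 + 267)) = 274499/((-33048 + 238) + (169 - 585 - 156195)/(-125)) = 274499/(-32810 - 1/125*(-156611)) = 274499/(-32810 + 156611/125) = 274499/(-3944639/125) = 274499*(-125/3944639) = -34312375/3944639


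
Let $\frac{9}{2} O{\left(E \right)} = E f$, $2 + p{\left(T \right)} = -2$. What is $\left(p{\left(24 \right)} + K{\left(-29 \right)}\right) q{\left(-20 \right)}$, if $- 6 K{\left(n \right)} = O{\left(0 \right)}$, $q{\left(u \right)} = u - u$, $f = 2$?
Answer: $0$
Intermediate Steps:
$p{\left(T \right)} = -4$ ($p{\left(T \right)} = -2 - 2 = -4$)
$O{\left(E \right)} = \frac{4 E}{9}$ ($O{\left(E \right)} = \frac{2 E 2}{9} = \frac{2 \cdot 2 E}{9} = \frac{4 E}{9}$)
$q{\left(u \right)} = 0$
$K{\left(n \right)} = 0$ ($K{\left(n \right)} = - \frac{\frac{4}{9} \cdot 0}{6} = \left(- \frac{1}{6}\right) 0 = 0$)
$\left(p{\left(24 \right)} + K{\left(-29 \right)}\right) q{\left(-20 \right)} = \left(-4 + 0\right) 0 = \left(-4\right) 0 = 0$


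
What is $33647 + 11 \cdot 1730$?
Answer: $52677$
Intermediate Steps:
$33647 + 11 \cdot 1730 = 33647 + 19030 = 52677$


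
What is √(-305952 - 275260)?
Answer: 2*I*√145303 ≈ 762.37*I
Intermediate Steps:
√(-305952 - 275260) = √(-581212) = 2*I*√145303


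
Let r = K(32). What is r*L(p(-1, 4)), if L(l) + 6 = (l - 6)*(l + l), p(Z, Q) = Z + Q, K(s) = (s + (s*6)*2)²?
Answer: -4153344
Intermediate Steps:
K(s) = 169*s² (K(s) = (s + (6*s)*2)² = (s + 12*s)² = (13*s)² = 169*s²)
p(Z, Q) = Q + Z
L(l) = -6 + 2*l*(-6 + l) (L(l) = -6 + (l - 6)*(l + l) = -6 + (-6 + l)*(2*l) = -6 + 2*l*(-6 + l))
r = 173056 (r = 169*32² = 169*1024 = 173056)
r*L(p(-1, 4)) = 173056*(-6 - 12*(4 - 1) + 2*(4 - 1)²) = 173056*(-6 - 12*3 + 2*3²) = 173056*(-6 - 36 + 2*9) = 173056*(-6 - 36 + 18) = 173056*(-24) = -4153344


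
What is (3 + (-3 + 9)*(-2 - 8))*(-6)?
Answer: 342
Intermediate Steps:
(3 + (-3 + 9)*(-2 - 8))*(-6) = (3 + 6*(-10))*(-6) = (3 - 60)*(-6) = -57*(-6) = 342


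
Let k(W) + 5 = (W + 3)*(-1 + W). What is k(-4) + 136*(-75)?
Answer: -10200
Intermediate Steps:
k(W) = -5 + (-1 + W)*(3 + W) (k(W) = -5 + (W + 3)*(-1 + W) = -5 + (3 + W)*(-1 + W) = -5 + (-1 + W)*(3 + W))
k(-4) + 136*(-75) = (-8 + (-4)² + 2*(-4)) + 136*(-75) = (-8 + 16 - 8) - 10200 = 0 - 10200 = -10200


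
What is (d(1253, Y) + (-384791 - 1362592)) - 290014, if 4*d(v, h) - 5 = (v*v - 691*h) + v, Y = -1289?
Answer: -2843811/2 ≈ -1.4219e+6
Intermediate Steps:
d(v, h) = 5/4 - 691*h/4 + v/4 + v**2/4 (d(v, h) = 5/4 + ((v*v - 691*h) + v)/4 = 5/4 + ((v**2 - 691*h) + v)/4 = 5/4 + (v + v**2 - 691*h)/4 = 5/4 + (-691*h/4 + v/4 + v**2/4) = 5/4 - 691*h/4 + v/4 + v**2/4)
(d(1253, Y) + (-384791 - 1362592)) - 290014 = ((5/4 - 691/4*(-1289) + (1/4)*1253 + (1/4)*1253**2) + (-384791 - 1362592)) - 290014 = ((5/4 + 890699/4 + 1253/4 + (1/4)*1570009) - 1747383) - 290014 = ((5/4 + 890699/4 + 1253/4 + 1570009/4) - 1747383) - 290014 = (1230983/2 - 1747383) - 290014 = -2263783/2 - 290014 = -2843811/2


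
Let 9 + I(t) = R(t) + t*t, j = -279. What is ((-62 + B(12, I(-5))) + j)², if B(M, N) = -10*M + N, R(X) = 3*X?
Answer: 211600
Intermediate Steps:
I(t) = -9 + t² + 3*t (I(t) = -9 + (3*t + t*t) = -9 + (3*t + t²) = -9 + (t² + 3*t) = -9 + t² + 3*t)
B(M, N) = N - 10*M
((-62 + B(12, I(-5))) + j)² = ((-62 + ((-9 + (-5)² + 3*(-5)) - 10*12)) - 279)² = ((-62 + ((-9 + 25 - 15) - 120)) - 279)² = ((-62 + (1 - 120)) - 279)² = ((-62 - 119) - 279)² = (-181 - 279)² = (-460)² = 211600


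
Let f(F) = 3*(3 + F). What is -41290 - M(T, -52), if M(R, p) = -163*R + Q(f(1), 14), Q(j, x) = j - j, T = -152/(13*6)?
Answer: -1622698/39 ≈ -41608.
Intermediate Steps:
f(F) = 9 + 3*F
T = -76/39 (T = -152/78 = -152*1/78 = -76/39 ≈ -1.9487)
Q(j, x) = 0
M(R, p) = -163*R (M(R, p) = -163*R + 0 = -163*R)
-41290 - M(T, -52) = -41290 - (-163)*(-76)/39 = -41290 - 1*12388/39 = -41290 - 12388/39 = -1622698/39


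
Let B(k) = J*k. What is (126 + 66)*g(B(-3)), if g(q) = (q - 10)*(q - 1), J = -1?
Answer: -2688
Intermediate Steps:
B(k) = -k
g(q) = (-1 + q)*(-10 + q) (g(q) = (-10 + q)*(-1 + q) = (-1 + q)*(-10 + q))
(126 + 66)*g(B(-3)) = (126 + 66)*(10 + (-1*(-3))² - (-11)*(-3)) = 192*(10 + 3² - 11*3) = 192*(10 + 9 - 33) = 192*(-14) = -2688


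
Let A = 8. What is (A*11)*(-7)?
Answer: -616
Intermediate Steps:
(A*11)*(-7) = (8*11)*(-7) = 88*(-7) = -616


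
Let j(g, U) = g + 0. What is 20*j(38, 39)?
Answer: 760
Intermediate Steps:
j(g, U) = g
20*j(38, 39) = 20*38 = 760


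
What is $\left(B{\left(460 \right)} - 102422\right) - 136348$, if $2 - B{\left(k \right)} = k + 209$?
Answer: $-239437$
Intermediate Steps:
$B{\left(k \right)} = -207 - k$ ($B{\left(k \right)} = 2 - \left(k + 209\right) = 2 - \left(209 + k\right) = -207 - k$)
$\left(B{\left(460 \right)} - 102422\right) - 136348 = \left(\left(-207 - 460\right) - 102422\right) - 136348 = \left(-667 - 102422\right) - 136348 = -103089 - 136348 = -239437$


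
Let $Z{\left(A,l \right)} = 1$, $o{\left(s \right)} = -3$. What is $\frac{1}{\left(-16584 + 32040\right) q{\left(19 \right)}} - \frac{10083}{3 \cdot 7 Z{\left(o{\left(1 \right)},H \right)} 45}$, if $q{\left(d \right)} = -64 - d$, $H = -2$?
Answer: $- \frac{29330969}{2748960} \approx -10.67$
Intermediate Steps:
$\frac{1}{\left(-16584 + 32040\right) q{\left(19 \right)}} - \frac{10083}{3 \cdot 7 Z{\left(o{\left(1 \right)},H \right)} 45} = \frac{1}{\left(-16584 + 32040\right) \left(-64 - 19\right)} - \frac{10083}{3 \cdot 7 \cdot 1 \cdot 45} = \frac{1}{15456 \left(-64 - 19\right)} - \frac{10083}{21 \cdot 1 \cdot 45} = \frac{1}{15456 \left(-83\right)} - \frac{10083}{21 \cdot 45} = \frac{1}{15456} \left(- \frac{1}{83}\right) - \frac{10083}{945} = - \frac{1}{1282848} - \frac{3361}{315} = - \frac{29330969}{2748960}$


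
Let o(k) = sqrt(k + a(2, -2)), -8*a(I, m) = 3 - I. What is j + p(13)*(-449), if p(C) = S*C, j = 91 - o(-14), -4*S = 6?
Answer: 17693/2 - I*sqrt(226)/4 ≈ 8846.5 - 3.7583*I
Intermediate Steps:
a(I, m) = -3/8 + I/8 (a(I, m) = -(3 - I)/8 = -3/8 + I/8)
o(k) = sqrt(-1/8 + k) (o(k) = sqrt(k + (-3/8 + (1/8)*2)) = sqrt(k + (-3/8 + 1/4)) = sqrt(k - 1/8) = sqrt(-1/8 + k))
S = -3/2 (S = -1/4*6 = -3/2 ≈ -1.5000)
j = 91 - I*sqrt(226)/4 (j = 91 - sqrt(-2 + 16*(-14))/4 = 91 - sqrt(-2 - 224)/4 = 91 - sqrt(-226)/4 = 91 - I*sqrt(226)/4 ≈ 91.0 - 3.7583*I)
p(C) = -3*C/2
j + p(13)*(-449) = (91 - I*sqrt(226)/4) - 3/2*13*(-449) = (91 - I*sqrt(226)/4) - 39/2*(-449) = (91 - I*sqrt(226)/4) + 17511/2 = 17693/2 - I*sqrt(226)/4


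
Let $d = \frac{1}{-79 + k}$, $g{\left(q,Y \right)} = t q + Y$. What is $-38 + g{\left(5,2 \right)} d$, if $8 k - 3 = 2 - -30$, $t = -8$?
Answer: $- \frac{22382}{597} \approx -37.491$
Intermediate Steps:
$k = \frac{35}{8}$ ($k = \frac{3}{8} + \frac{2 - -30}{8} = \frac{3}{8} + \frac{2 + 30}{8} = \frac{3}{8} + \frac{1}{8} \cdot 32 = \frac{3}{8} + 4 = \frac{35}{8} \approx 4.375$)
$g{\left(q,Y \right)} = Y - 8 q$ ($g{\left(q,Y \right)} = - 8 q + Y = Y - 8 q$)
$d = - \frac{8}{597}$ ($d = \frac{1}{-79 + \frac{35}{8}} = \frac{1}{- \frac{597}{8}} = - \frac{8}{597} \approx -0.0134$)
$-38 + g{\left(5,2 \right)} d = -38 + \left(2 - 40\right) \left(- \frac{8}{597}\right) = -38 - - \frac{304}{597} = -38 + \frac{304}{597} = - \frac{22382}{597}$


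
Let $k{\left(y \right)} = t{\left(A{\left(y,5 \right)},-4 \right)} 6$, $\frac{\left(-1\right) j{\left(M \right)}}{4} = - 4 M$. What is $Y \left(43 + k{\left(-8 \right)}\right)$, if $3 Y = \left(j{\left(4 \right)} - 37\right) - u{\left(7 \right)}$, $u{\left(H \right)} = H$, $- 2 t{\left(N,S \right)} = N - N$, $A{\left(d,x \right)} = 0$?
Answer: $\frac{860}{3} \approx 286.67$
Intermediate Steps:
$j{\left(M \right)} = 16 M$ ($j{\left(M \right)} = - 4 \left(- 4 M\right) = 16 M$)
$t{\left(N,S \right)} = 0$ ($t{\left(N,S \right)} = - \frac{N - N}{2} = \left(- \frac{1}{2}\right) 0 = 0$)
$Y = \frac{20}{3}$ ($Y = \frac{\left(16 \cdot 4 - 37\right) - 7}{3} = \frac{\left(64 - 37\right) - 7}{3} = \frac{27 - 7}{3} = \frac{1}{3} \cdot 20 = \frac{20}{3} \approx 6.6667$)
$k{\left(y \right)} = 0$ ($k{\left(y \right)} = 0 \cdot 6 = 0$)
$Y \left(43 + k{\left(-8 \right)}\right) = \frac{20 \left(43 + 0\right)}{3} = \frac{20}{3} \cdot 43 = \frac{860}{3}$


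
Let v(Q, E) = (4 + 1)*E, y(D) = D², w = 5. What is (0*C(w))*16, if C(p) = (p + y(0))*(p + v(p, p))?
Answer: 0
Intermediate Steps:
v(Q, E) = 5*E
C(p) = 6*p² (C(p) = (p + 0²)*(p + 5*p) = (p + 0)*(6*p) = p*(6*p) = 6*p²)
(0*C(w))*16 = (0*(6*5²))*16 = (0*(6*25))*16 = (0*150)*16 = 0*16 = 0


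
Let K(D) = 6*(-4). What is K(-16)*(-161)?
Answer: 3864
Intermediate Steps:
K(D) = -24
K(-16)*(-161) = -24*(-161) = 3864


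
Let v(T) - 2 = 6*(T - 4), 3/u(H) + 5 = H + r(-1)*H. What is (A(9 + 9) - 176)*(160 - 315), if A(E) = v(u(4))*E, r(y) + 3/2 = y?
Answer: 1025480/11 ≈ 93226.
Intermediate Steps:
r(y) = -3/2 + y
u(H) = 3/(-5 - 3*H/2) (u(H) = 3/(-5 + (H + (-3/2 - 1)*H)) = 3/(-5 + (H - 5*H/2)) = 3/(-5 - 3*H/2))
v(T) = -22 + 6*T (v(T) = 2 + 6*(T - 4) = 2 + 6*(-4 + T) = 2 + (-24 + 6*T) = -22 + 6*T)
A(E) = -260*E/11 (A(E) = (-22 + 6*(-6/(10 + 3*4)))*E = (-22 + 6*(-6/(10 + 12)))*E = (-22 + 6*(-6/22))*E = (-22 + 6*(-6*1/22))*E = (-22 + 6*(-3/11))*E = (-22 - 18/11)*E = -260*E/11)
(A(9 + 9) - 176)*(160 - 315) = (-260*(9 + 9)/11 - 176)*(160 - 315) = (-260/11*18 - 176)*(-155) = (-4680/11 - 176)*(-155) = -6616/11*(-155) = 1025480/11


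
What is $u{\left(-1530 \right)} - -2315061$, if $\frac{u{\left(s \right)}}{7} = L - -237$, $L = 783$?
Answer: $2322201$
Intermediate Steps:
$u{\left(s \right)} = 7140$ ($u{\left(s \right)} = 7 \left(783 - -237\right) = 7 \left(783 + 237\right) = 7 \cdot 1020 = 7140$)
$u{\left(-1530 \right)} - -2315061 = 7140 - -2315061 = 7140 + 2315061 = 2322201$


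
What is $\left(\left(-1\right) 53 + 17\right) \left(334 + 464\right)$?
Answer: $-28728$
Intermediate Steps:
$\left(\left(-1\right) 53 + 17\right) \left(334 + 464\right) = \left(-53 + 17\right) 798 = \left(-36\right) 798 = -28728$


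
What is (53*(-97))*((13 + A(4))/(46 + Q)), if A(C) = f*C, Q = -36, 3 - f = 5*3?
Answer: 35987/2 ≈ 17994.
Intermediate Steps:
f = -12 (f = 3 - 5*3 = 3 - 1*15 = 3 - 15 = -12)
A(C) = -12*C
(53*(-97))*((13 + A(4))/(46 + Q)) = (53*(-97))*((13 - 12*4)/(46 - 36)) = -5141*(13 - 48)/10 = -(-179935)/10 = -5141*(-7/2) = 35987/2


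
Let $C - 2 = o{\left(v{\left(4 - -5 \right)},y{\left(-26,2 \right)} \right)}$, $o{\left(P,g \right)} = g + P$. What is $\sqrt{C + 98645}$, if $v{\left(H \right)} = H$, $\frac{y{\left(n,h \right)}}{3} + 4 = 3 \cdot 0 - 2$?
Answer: $\sqrt{98638} \approx 314.07$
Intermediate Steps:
$y{\left(n,h \right)} = -18$ ($y{\left(n,h \right)} = -12 + 3 \left(3 \cdot 0 - 2\right) = -12 + 3 \left(0 - 2\right) = -12 + 3 \left(-2\right) = -12 - 6 = -18$)
$o{\left(P,g \right)} = P + g$
$C = -7$ ($C = 2 + \left(\left(4 - -5\right) - 18\right) = 2 + \left(\left(4 + 5\right) - 18\right) = 2 + \left(9 - 18\right) = 2 - 9 = -7$)
$\sqrt{C + 98645} = \sqrt{-7 + 98645} = \sqrt{98638}$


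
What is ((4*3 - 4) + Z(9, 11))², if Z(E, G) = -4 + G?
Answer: 225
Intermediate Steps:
((4*3 - 4) + Z(9, 11))² = ((4*3 - 4) + (-4 + 11))² = ((12 - 4) + 7)² = (8 + 7)² = 15² = 225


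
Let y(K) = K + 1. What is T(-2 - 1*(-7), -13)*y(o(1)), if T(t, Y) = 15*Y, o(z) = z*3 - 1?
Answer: -585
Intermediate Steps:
o(z) = -1 + 3*z (o(z) = 3*z - 1 = -1 + 3*z)
y(K) = 1 + K
T(-2 - 1*(-7), -13)*y(o(1)) = (15*(-13))*(1 + (-1 + 3*1)) = -195*(1 + (-1 + 3)) = -195*(1 + 2) = -195*3 = -585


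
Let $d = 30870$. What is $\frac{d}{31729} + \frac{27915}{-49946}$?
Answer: $\frac{656117985}{1584736634} \approx 0.41402$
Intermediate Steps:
$\frac{d}{31729} + \frac{27915}{-49946} = \frac{30870}{31729} + \frac{27915}{-49946} = 30870 \cdot \frac{1}{31729} + 27915 \left(- \frac{1}{49946}\right) = \frac{30870}{31729} - \frac{27915}{49946} = \frac{656117985}{1584736634}$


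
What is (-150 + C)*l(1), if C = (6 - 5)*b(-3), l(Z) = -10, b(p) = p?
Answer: 1530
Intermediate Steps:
C = -3 (C = (6 - 5)*(-3) = 1*(-3) = -3)
(-150 + C)*l(1) = (-150 - 3)*(-10) = -153*(-10) = 1530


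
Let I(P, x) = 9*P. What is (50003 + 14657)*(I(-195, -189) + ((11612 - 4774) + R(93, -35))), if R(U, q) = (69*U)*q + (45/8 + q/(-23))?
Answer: -652886455345/46 ≈ -1.4193e+10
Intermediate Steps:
R(U, q) = 45/8 - q/23 + 69*U*q (R(U, q) = 69*U*q + (45*(1/8) + q*(-1/23)) = 69*U*q + (45/8 - q/23) = 45/8 - q/23 + 69*U*q)
(50003 + 14657)*(I(-195, -189) + ((11612 - 4774) + R(93, -35))) = (50003 + 14657)*(9*(-195) + ((11612 - 4774) + (45/8 - 1/23*(-35) + 69*93*(-35)))) = 64660*(-1755 + (6838 + (45/8 + 35/23 - 224595))) = 64660*(-1755 + (6838 - 41324165/184)) = 64660*(-1755 - 40065973/184) = 64660*(-40388893/184) = -652886455345/46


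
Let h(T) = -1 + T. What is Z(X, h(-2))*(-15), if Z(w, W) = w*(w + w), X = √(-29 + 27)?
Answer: 60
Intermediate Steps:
X = I*√2 (X = √(-2) = I*√2 ≈ 1.4142*I)
Z(w, W) = 2*w² (Z(w, W) = w*(2*w) = 2*w²)
Z(X, h(-2))*(-15) = (2*(I*√2)²)*(-15) = (2*(-2))*(-15) = -4*(-15) = 60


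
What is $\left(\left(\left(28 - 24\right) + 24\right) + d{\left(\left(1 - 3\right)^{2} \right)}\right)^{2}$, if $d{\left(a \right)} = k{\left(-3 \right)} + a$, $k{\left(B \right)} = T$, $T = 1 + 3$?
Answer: $1296$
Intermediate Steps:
$T = 4$
$k{\left(B \right)} = 4$
$d{\left(a \right)} = 4 + a$
$\left(\left(\left(28 - 24\right) + 24\right) + d{\left(\left(1 - 3\right)^{2} \right)}\right)^{2} = \left(\left(\left(28 - 24\right) + 24\right) + \left(4 + \left(1 - 3\right)^{2}\right)\right)^{2} = \left(\left(4 + 24\right) + \left(4 + \left(-2\right)^{2}\right)\right)^{2} = \left(28 + \left(4 + 4\right)\right)^{2} = \left(28 + 8\right)^{2} = 36^{2} = 1296$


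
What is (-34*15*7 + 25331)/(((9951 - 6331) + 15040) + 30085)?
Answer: 21761/48745 ≈ 0.44643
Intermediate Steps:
(-34*15*7 + 25331)/(((9951 - 6331) + 15040) + 30085) = (-510*7 + 25331)/((3620 + 15040) + 30085) = (-3570 + 25331)/(18660 + 30085) = 21761/48745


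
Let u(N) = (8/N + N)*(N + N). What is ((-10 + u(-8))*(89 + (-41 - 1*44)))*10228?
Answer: 5482208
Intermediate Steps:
u(N) = 2*N*(N + 8/N) (u(N) = (N + 8/N)*(2*N) = 2*N*(N + 8/N))
((-10 + u(-8))*(89 + (-41 - 1*44)))*10228 = ((-10 + (16 + 2*(-8)**2))*(89 + (-41 - 1*44)))*10228 = ((-10 + (16 + 2*64))*(89 + (-41 - 44)))*10228 = ((-10 + (16 + 128))*(89 - 85))*10228 = ((-10 + 144)*4)*10228 = (134*4)*10228 = 536*10228 = 5482208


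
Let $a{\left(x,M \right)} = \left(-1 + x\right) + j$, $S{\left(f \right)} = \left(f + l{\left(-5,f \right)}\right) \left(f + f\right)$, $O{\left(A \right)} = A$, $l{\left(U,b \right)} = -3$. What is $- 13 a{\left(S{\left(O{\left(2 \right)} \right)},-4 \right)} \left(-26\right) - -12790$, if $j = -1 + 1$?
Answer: $11100$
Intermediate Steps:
$j = 0$
$S{\left(f \right)} = 2 f \left(-3 + f\right)$ ($S{\left(f \right)} = \left(f - 3\right) \left(f + f\right) = \left(-3 + f\right) 2 f = 2 f \left(-3 + f\right)$)
$a{\left(x,M \right)} = -1 + x$ ($a{\left(x,M \right)} = \left(-1 + x\right) + 0 = -1 + x$)
$- 13 a{\left(S{\left(O{\left(2 \right)} \right)},-4 \right)} \left(-26\right) - -12790 = - 13 \left(-1 + 2 \cdot 2 \left(-3 + 2\right)\right) \left(-26\right) - -12790 = - 13 \left(-1 + 2 \cdot 2 \left(-1\right)\right) \left(-26\right) + 12790 = - 13 \left(-1 - 4\right) \left(-26\right) + 12790 = \left(-13\right) \left(-5\right) \left(-26\right) + 12790 = 65 \left(-26\right) + 12790 = -1690 + 12790 = 11100$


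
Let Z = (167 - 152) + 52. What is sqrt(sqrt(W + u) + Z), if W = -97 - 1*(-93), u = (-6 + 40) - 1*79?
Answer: sqrt(67 + 7*I) ≈ 8.1965 + 0.42701*I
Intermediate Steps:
u = -45 (u = 34 - 79 = -45)
Z = 67 (Z = 15 + 52 = 67)
W = -4 (W = -97 + 93 = -4)
sqrt(sqrt(W + u) + Z) = sqrt(sqrt(-4 - 45) + 67) = sqrt(sqrt(-49) + 67) = sqrt(7*I + 67) = sqrt(67 + 7*I)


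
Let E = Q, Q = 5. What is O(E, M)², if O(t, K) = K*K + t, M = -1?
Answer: 36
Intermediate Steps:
E = 5
O(t, K) = t + K² (O(t, K) = K² + t = t + K²)
O(E, M)² = (5 + (-1)²)² = (5 + 1)² = 6² = 36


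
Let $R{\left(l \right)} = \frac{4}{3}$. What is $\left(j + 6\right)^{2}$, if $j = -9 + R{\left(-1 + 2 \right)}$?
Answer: $\frac{25}{9} \approx 2.7778$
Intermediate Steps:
$R{\left(l \right)} = \frac{4}{3}$ ($R{\left(l \right)} = 4 \cdot \frac{1}{3} = \frac{4}{3}$)
$j = - \frac{23}{3}$ ($j = -9 + \frac{4}{3} = - \frac{23}{3} \approx -7.6667$)
$\left(j + 6\right)^{2} = \left(- \frac{23}{3} + 6\right)^{2} = \left(- \frac{5}{3}\right)^{2} = \frac{25}{9}$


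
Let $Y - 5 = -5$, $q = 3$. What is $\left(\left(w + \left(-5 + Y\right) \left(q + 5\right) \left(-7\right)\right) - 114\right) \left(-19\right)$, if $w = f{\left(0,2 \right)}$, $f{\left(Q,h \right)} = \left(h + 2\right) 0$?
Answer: $-3154$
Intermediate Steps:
$f{\left(Q,h \right)} = 0$ ($f{\left(Q,h \right)} = \left(2 + h\right) 0 = 0$)
$w = 0$
$Y = 0$ ($Y = 5 - 5 = 0$)
$\left(\left(w + \left(-5 + Y\right) \left(q + 5\right) \left(-7\right)\right) - 114\right) \left(-19\right) = \left(\left(0 + \left(-5 + 0\right) \left(3 + 5\right) \left(-7\right)\right) - 114\right) \left(-19\right) = \left(\left(0 + \left(-5\right) 8 \left(-7\right)\right) - 114\right) \left(-19\right) = \left(\left(0 - -280\right) - 114\right) \left(-19\right) = \left(\left(0 + 280\right) - 114\right) \left(-19\right) = \left(280 - 114\right) \left(-19\right) = 166 \left(-19\right) = -3154$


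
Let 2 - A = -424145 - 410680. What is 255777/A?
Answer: 255777/834827 ≈ 0.30638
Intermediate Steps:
A = 834827 (A = 2 - (-424145 - 410680) = 2 - 1*(-834825) = 2 + 834825 = 834827)
255777/A = 255777/834827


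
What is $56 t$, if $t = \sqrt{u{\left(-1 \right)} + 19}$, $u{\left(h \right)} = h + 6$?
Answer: $112 \sqrt{6} \approx 274.34$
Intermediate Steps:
$u{\left(h \right)} = 6 + h$
$t = 2 \sqrt{6}$ ($t = \sqrt{\left(6 - 1\right) + 19} = \sqrt{5 + 19} = \sqrt{24} = 2 \sqrt{6} \approx 4.899$)
$56 t = 56 \cdot 2 \sqrt{6} = 112 \sqrt{6}$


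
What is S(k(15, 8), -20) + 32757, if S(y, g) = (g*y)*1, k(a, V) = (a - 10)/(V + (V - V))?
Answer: 65489/2 ≈ 32745.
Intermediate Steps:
k(a, V) = (-10 + a)/V (k(a, V) = (-10 + a)/(V + 0) = (-10 + a)/V)
S(y, g) = g*y
S(k(15, 8), -20) + 32757 = -20*(-10 + 15)/8 + 32757 = -5*5/2 + 32757 = -20*5/8 + 32757 = -25/2 + 32757 = 65489/2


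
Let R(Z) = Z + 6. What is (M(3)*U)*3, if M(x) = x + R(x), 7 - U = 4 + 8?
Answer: -180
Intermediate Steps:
U = -5 (U = 7 - (4 + 8) = 7 - 1*12 = 7 - 12 = -5)
R(Z) = 6 + Z
M(x) = 6 + 2*x (M(x) = x + (6 + x) = 6 + 2*x)
(M(3)*U)*3 = ((6 + 2*3)*(-5))*3 = ((6 + 6)*(-5))*3 = (12*(-5))*3 = -60*3 = -180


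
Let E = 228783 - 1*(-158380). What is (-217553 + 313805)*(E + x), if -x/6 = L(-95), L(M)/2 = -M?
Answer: 37155485796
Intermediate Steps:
L(M) = -2*M (L(M) = 2*(-M) = -2*M)
x = -1140 (x = -(-12)*(-95) = -6*190 = -1140)
E = 387163 (E = 228783 + 158380 = 387163)
(-217553 + 313805)*(E + x) = (-217553 + 313805)*(387163 - 1140) = 96252*386023 = 37155485796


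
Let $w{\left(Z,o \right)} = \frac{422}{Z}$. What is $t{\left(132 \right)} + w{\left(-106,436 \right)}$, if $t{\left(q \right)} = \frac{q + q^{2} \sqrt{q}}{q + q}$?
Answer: $- \frac{369}{106} + 132 \sqrt{33} \approx 754.8$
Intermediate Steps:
$t{\left(q \right)} = \frac{q + q^{\frac{5}{2}}}{2 q}$
$t{\left(132 \right)} + w{\left(-106,436 \right)} = \left(\frac{1}{2} + \frac{132^{\frac{3}{2}}}{2}\right) + \frac{422}{-106} = \left(\frac{1}{2} + \frac{264 \sqrt{33}}{2}\right) + 422 \left(- \frac{1}{106}\right) = \left(\frac{1}{2} + 132 \sqrt{33}\right) - \frac{211}{53} = - \frac{369}{106} + 132 \sqrt{33}$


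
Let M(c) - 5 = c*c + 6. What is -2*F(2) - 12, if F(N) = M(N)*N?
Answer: -72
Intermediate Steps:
M(c) = 11 + c**2 (M(c) = 5 + (c*c + 6) = 5 + (c**2 + 6) = 5 + (6 + c**2) = 11 + c**2)
F(N) = N*(11 + N**2) (F(N) = (11 + N**2)*N = N*(11 + N**2))
-2*F(2) - 12 = -4*(11 + 2**2) - 12 = -4*(11 + 4) - 12 = -4*15 - 12 = -2*30 - 12 = -60 - 12 = -72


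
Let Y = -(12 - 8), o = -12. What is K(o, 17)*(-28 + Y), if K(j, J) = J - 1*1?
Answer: -512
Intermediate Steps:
K(j, J) = -1 + J (K(j, J) = J - 1 = -1 + J)
Y = -4 (Y = -1*4 = -4)
K(o, 17)*(-28 + Y) = (-1 + 17)*(-28 - 4) = 16*(-32) = -512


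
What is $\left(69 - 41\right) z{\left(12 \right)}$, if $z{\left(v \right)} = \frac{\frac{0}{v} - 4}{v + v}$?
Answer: $- \frac{14}{3} \approx -4.6667$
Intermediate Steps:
$z{\left(v \right)} = - \frac{2}{v}$ ($z{\left(v \right)} = \frac{0 - 4}{2 v} = - 4 \frac{1}{2 v} = - \frac{2}{v}$)
$\left(69 - 41\right) z{\left(12 \right)} = \left(69 - 41\right) \left(- \frac{2}{12}\right) = 28 \left(\left(-2\right) \frac{1}{12}\right) = 28 \left(- \frac{1}{6}\right) = - \frac{14}{3}$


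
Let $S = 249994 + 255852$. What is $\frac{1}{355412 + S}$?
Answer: $\frac{1}{861258} \approx 1.1611 \cdot 10^{-6}$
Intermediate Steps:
$S = 505846$
$\frac{1}{355412 + S} = \frac{1}{355412 + 505846} = \frac{1}{861258}$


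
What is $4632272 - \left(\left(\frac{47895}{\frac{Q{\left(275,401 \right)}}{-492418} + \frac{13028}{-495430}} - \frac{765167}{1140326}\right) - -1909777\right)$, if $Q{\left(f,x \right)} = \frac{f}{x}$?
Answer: $\frac{2221629842486288794471883}{488941407959889434} \approx 4.5438 \cdot 10^{6}$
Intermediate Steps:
$4632272 - \left(\left(\frac{47895}{\frac{Q{\left(275,401 \right)}}{-492418} + \frac{13028}{-495430}} - \frac{765167}{1140326}\right) - -1909777\right) = 4632272 - \left(\left(\frac{47895}{\frac{275 \cdot \frac{1}{401}}{-492418} + \frac{13028}{-495430}} - \frac{765167}{1140326}\right) - -1909777\right) = 4632272 - \left(\left(\frac{47895}{275 \cdot \frac{1}{401} \left(- \frac{1}{492418}\right) + 13028 \left(- \frac{1}{495430}\right)} - \frac{765167}{1140326}\right) + 1909777\right) = 4632272 - \left(\left(\frac{47895}{\frac{275}{401} \left(- \frac{1}{492418}\right) - \frac{6514}{247715}} - \frac{765167}{1140326}\right) + 1909777\right) = 4632272 - \left(\left(\frac{47895}{- \frac{275}{197459618} - \frac{6514}{247715}} - \frac{765167}{1140326}\right) + 1909777\right) = 4632272 - \left(\left(\frac{47895}{- \frac{1286320073277}{48913709272870}} - \frac{765167}{1140326}\right) + 1909777\right) = 4632272 - \left(\left(47895 \left(- \frac{48913709272870}{1286320073277}\right) - \frac{765167}{1140326}\right) + 1909777\right) = 4632272 - \left(\left(- \frac{780907368541369550}{428773357759} - \frac{765167}{1140326}\right) + 1909777\right) = 4632272 - \left(- \frac{890489304022529609854053}{488941407959889434} + 1909777\right) = 4632272 - \frac{43279751246884153742165}{488941407959889434} = \frac{2221629842486288794471883}{488941407959889434}$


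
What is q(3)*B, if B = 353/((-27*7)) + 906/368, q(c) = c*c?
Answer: 20665/3864 ≈ 5.3481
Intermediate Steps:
q(c) = c**2
B = 20665/34776 (B = 353/(-189) + 906*(1/368) = 353*(-1/189) + 453/184 = -353/189 + 453/184 = 20665/34776 ≈ 0.59423)
q(3)*B = 3**2*(20665/34776) = 9*(20665/34776) = 20665/3864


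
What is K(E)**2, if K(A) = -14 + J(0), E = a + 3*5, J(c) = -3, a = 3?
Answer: 289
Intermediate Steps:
E = 18 (E = 3 + 3*5 = 3 + 15 = 18)
K(A) = -17 (K(A) = -14 - 3 = -17)
K(E)**2 = (-17)**2 = 289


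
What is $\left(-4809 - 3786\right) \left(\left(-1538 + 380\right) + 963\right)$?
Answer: $1676025$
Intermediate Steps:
$\left(-4809 - 3786\right) \left(\left(-1538 + 380\right) + 963\right) = - 8595 \left(-1158 + 963\right) = \left(-8595\right) \left(-195\right) = 1676025$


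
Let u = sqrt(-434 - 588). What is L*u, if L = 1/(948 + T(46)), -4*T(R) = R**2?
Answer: I*sqrt(1022)/419 ≈ 0.076298*I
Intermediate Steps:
u = I*sqrt(1022) (u = sqrt(-1022) = I*sqrt(1022) ≈ 31.969*I)
T(R) = -R**2/4
L = 1/419 (L = 1/(948 - 1/4*46**2) = 1/(948 - 1/4*2116) = 1/(948 - 529) = 1/419 ≈ 0.0023866)
L*u = (I*sqrt(1022))/419 = I*sqrt(1022)/419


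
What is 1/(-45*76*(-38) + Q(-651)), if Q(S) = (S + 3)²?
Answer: 1/549864 ≈ 1.8186e-6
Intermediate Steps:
Q(S) = (3 + S)²
1/(-45*76*(-38) + Q(-651)) = 1/(-45*76*(-38) + (3 - 651)²) = 1/(-3420*(-38) + (-648)²) = 1/(129960 + 419904) = 1/549864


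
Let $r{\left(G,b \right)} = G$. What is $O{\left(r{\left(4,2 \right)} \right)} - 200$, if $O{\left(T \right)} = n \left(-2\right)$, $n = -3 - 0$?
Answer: $-194$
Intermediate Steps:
$n = -3$ ($n = -3 + 0 = -3$)
$O{\left(T \right)} = 6$ ($O{\left(T \right)} = \left(-3\right) \left(-2\right) = 6$)
$O{\left(r{\left(4,2 \right)} \right)} - 200 = 6 - 200 = -194$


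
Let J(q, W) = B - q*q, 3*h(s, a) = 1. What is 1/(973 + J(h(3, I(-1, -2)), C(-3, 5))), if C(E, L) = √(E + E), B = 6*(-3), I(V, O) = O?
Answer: 9/8594 ≈ 0.0010472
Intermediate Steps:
B = -18
h(s, a) = ⅓ (h(s, a) = (⅓)*1 = ⅓)
C(E, L) = √2*√E (C(E, L) = √(2*E) = √2*√E)
J(q, W) = -18 - q² (J(q, W) = -18 - q*q = -18 - q²)
1/(973 + J(h(3, I(-1, -2)), C(-3, 5))) = 1/(973 + (-18 - (⅓)²)) = 1/(973 + (-18 - 1*⅑)) = 1/(973 + (-18 - ⅑)) = 1/(973 - 163/9) = 1/(8594/9) = 9/8594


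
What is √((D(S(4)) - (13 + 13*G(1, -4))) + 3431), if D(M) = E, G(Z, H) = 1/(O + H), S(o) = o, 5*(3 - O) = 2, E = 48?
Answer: 3*√18921/7 ≈ 58.952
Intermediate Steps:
O = 13/5 (O = 3 - ⅕*2 = 3 - ⅖ = 13/5 ≈ 2.6000)
G(Z, H) = 1/(13/5 + H)
D(M) = 48
√((D(S(4)) - (13 + 13*G(1, -4))) + 3431) = √((48 - (13 + 13*(5/(13 + 5*(-4))))) + 3431) = √((48 - (13 + 13*(5/(13 - 20)))) + 3431) = √((48 - (13 + 13*(5/(-7)))) + 3431) = √((48 - (13 + 13*(5*(-⅐)))) + 3431) = √((48 - (13 + 13*(-5/7))) + 3431) = √((48 - (13 - 65/7)) + 3431) = √((48 - 1*26/7) + 3431) = √((48 - 26/7) + 3431) = √(310/7 + 3431) = √(24327/7) = 3*√18921/7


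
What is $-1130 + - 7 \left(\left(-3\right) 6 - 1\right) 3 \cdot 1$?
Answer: $-731$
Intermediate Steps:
$-1130 + - 7 \left(\left(-3\right) 6 - 1\right) 3 \cdot 1 = -1130 + - 7 \left(-18 - 1\right) 3 \cdot 1 = -1130 + - 7 \left(\left(-19\right) 3\right) 1 = -1130 + \left(-7\right) \left(-57\right) 1 = -1130 + 399 \cdot 1 = -1130 + 399 = -731$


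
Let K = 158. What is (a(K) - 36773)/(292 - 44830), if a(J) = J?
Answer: 12205/14846 ≈ 0.82211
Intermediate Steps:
(a(K) - 36773)/(292 - 44830) = (158 - 36773)/(292 - 44830) = -36615/(-44538) = -36615*(-1/44538) = 12205/14846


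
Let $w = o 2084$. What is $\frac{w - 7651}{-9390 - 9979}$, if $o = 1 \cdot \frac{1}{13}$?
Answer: $\frac{97379}{251797} \approx 0.38674$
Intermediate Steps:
$o = \frac{1}{13}$ ($o = 1 \cdot \frac{1}{13} = \frac{1}{13} \approx 0.076923$)
$w = \frac{2084}{13}$ ($w = \frac{1}{13} \cdot 2084 = \frac{2084}{13} \approx 160.31$)
$\frac{w - 7651}{-9390 - 9979} = \frac{\frac{2084}{13} - 7651}{-9390 - 9979} = - \frac{97379}{13 \left(-19369\right)} = \left(- \frac{97379}{13}\right) \left(- \frac{1}{19369}\right) = \frac{97379}{251797}$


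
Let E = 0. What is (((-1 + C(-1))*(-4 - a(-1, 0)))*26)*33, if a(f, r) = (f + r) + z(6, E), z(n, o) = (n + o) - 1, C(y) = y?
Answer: 13728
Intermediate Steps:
z(n, o) = -1 + n + o
a(f, r) = 5 + f + r (a(f, r) = (f + r) + (-1 + 6 + 0) = (f + r) + 5 = 5 + f + r)
(((-1 + C(-1))*(-4 - a(-1, 0)))*26)*33 = (((-1 - 1)*(-4 - (5 - 1 + 0)))*26)*33 = (-2*(-4 - 1*4)*26)*33 = (-2*(-4 - 4)*26)*33 = (-2*(-8)*26)*33 = (16*26)*33 = 416*33 = 13728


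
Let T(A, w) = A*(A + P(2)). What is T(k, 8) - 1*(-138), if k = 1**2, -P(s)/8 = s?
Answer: 123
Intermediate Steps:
P(s) = -8*s
k = 1
T(A, w) = A*(-16 + A) (T(A, w) = A*(A - 8*2) = A*(A - 16) = A*(-16 + A))
T(k, 8) - 1*(-138) = 1*(-16 + 1) - 1*(-138) = 1*(-15) + 138 = -15 + 138 = 123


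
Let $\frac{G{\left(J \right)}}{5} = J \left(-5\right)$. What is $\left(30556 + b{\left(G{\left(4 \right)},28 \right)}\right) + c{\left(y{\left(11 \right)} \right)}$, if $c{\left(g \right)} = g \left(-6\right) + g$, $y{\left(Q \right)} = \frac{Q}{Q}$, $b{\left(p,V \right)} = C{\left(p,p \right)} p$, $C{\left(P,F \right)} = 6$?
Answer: $29951$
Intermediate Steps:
$G{\left(J \right)} = - 25 J$ ($G{\left(J \right)} = 5 J \left(-5\right) = 5 \left(- 5 J\right) = - 25 J$)
$b{\left(p,V \right)} = 6 p$
$y{\left(Q \right)} = 1$
$c{\left(g \right)} = - 5 g$ ($c{\left(g \right)} = - 6 g + g = - 5 g$)
$\left(30556 + b{\left(G{\left(4 \right)},28 \right)}\right) + c{\left(y{\left(11 \right)} \right)} = \left(30556 + 6 \left(\left(-25\right) 4\right)\right) - 5 = \left(30556 + 6 \left(-100\right)\right) - 5 = \left(30556 - 600\right) - 5 = 29956 - 5 = 29951$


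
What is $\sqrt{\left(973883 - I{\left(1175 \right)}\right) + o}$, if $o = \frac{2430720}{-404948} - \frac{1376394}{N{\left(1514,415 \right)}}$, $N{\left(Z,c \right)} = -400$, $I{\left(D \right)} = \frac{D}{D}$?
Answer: $\frac{\sqrt{4006581402449389786}}{2024740} \approx 988.59$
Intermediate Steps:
$I{\left(D \right)} = 1$
$o = \frac{69549463689}{20247400}$ ($o = \frac{2430720}{-404948} - \frac{1376394}{-400} = 2430720 \left(- \frac{1}{404948}\right) - - \frac{688197}{200} = - \frac{607680}{101237} + \frac{688197}{200} = \frac{69549463689}{20247400} \approx 3435.0$)
$\sqrt{\left(973883 - I{\left(1175 \right)}\right) + o} = \sqrt{\left(973883 - 1\right) + \frac{69549463689}{20247400}} = \sqrt{973882 + \frac{69549463689}{20247400}} = \sqrt{\frac{19788127870489}{20247400}} = \frac{\sqrt{4006581402449389786}}{2024740}$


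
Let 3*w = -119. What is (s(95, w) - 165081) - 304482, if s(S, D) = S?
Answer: -469468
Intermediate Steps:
w = -119/3 (w = (⅓)*(-119) = -119/3 ≈ -39.667)
(s(95, w) - 165081) - 304482 = (95 - 165081) - 304482 = -164986 - 304482 = -469468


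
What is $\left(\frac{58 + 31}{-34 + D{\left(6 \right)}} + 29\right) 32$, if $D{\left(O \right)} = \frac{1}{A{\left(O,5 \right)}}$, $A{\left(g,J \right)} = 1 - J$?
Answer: $\frac{115744}{137} \approx 844.85$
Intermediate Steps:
$D{\left(O \right)} = - \frac{1}{4}$ ($D{\left(O \right)} = \frac{1}{1 - 5} = \frac{1}{-4} = - \frac{1}{4}$)
$\left(\frac{58 + 31}{-34 + D{\left(6 \right)}} + 29\right) 32 = \left(\frac{58 + 31}{-34 - \frac{1}{4}} + 29\right) 32 = \left(\frac{89}{- \frac{137}{4}} + 29\right) 32 = \left(89 \left(- \frac{4}{137}\right) + 29\right) 32 = \left(- \frac{356}{137} + 29\right) 32 = \frac{3617}{137} \cdot 32 = \frac{115744}{137}$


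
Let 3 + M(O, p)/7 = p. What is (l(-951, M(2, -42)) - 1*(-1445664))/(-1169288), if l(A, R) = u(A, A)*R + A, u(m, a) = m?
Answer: -872139/584644 ≈ -1.4917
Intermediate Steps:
M(O, p) = -21 + 7*p
l(A, R) = A + A*R (l(A, R) = A*R + A = A + A*R)
(l(-951, M(2, -42)) - 1*(-1445664))/(-1169288) = (-951*(1 + (-21 + 7*(-42))) - 1*(-1445664))/(-1169288) = (-951*(1 + (-21 - 294)) + 1445664)*(-1/1169288) = (-951*(1 - 315) + 1445664)*(-1/1169288) = (-951*(-314) + 1445664)*(-1/1169288) = (298614 + 1445664)*(-1/1169288) = 1744278*(-1/1169288) = -872139/584644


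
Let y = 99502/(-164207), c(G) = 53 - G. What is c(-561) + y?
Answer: 100723596/164207 ≈ 613.39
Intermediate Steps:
y = -99502/164207 (y = 99502*(-1/164207) = -99502/164207 ≈ -0.60596)
c(-561) + y = (53 - 1*(-561)) - 99502/164207 = (53 + 561) - 99502/164207 = 614 - 99502/164207 = 100723596/164207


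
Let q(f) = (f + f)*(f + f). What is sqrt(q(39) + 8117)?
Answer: sqrt(14201) ≈ 119.17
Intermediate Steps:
q(f) = 4*f**2 (q(f) = (2*f)*(2*f) = 4*f**2)
sqrt(q(39) + 8117) = sqrt(4*39**2 + 8117) = sqrt(4*1521 + 8117) = sqrt(6084 + 8117) = sqrt(14201)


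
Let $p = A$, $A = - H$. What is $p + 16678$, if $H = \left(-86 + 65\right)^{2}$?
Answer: $16237$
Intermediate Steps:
$H = 441$ ($H = \left(-21\right)^{2} = 441$)
$A = -441$ ($A = \left(-1\right) 441 = -441$)
$p = -441$
$p + 16678 = -441 + 16678 = 16237$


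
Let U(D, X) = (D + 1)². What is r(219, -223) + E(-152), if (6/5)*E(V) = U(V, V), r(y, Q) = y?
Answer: 115319/6 ≈ 19220.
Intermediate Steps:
U(D, X) = (1 + D)²
E(V) = 5*(1 + V)²/6
r(219, -223) + E(-152) = 219 + 5*(1 - 152)²/6 = 219 + (⅚)*(-151)² = 219 + (⅚)*22801 = 219 + 114005/6 = 115319/6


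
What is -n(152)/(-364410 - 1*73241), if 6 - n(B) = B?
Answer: -146/437651 ≈ -0.00033360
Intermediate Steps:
n(B) = 6 - B
-n(152)/(-364410 - 1*73241) = -(6 - 1*152)/(-364410 - 1*73241) = -(6 - 152)/(-364410 - 73241) = -(-146)/(-437651) = -(-146)*(-1)/437651 = -1*146/437651 = -146/437651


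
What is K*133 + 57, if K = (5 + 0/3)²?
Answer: 3382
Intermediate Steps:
K = 25 (K = (5 + 0*(⅓))² = (5 + 0)² = 5² = 25)
K*133 + 57 = 25*133 + 57 = 3325 + 57 = 3382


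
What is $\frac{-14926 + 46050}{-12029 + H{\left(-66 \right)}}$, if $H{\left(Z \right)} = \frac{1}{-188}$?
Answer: $- \frac{5851312}{2261453} \approx -2.5874$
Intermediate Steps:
$H{\left(Z \right)} = - \frac{1}{188}$
$\frac{-14926 + 46050}{-12029 + H{\left(-66 \right)}} = \frac{-14926 + 46050}{-12029 - \frac{1}{188}} = \frac{31124}{- \frac{2261453}{188}} = 31124 \left(- \frac{188}{2261453}\right) = - \frac{5851312}{2261453}$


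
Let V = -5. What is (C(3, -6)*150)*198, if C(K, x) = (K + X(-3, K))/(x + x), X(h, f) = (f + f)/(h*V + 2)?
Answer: -141075/17 ≈ -8298.5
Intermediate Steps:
X(h, f) = 2*f/(2 - 5*h) (X(h, f) = (f + f)/(h*(-5) + 2) = (2*f)/(-5*h + 2) = (2*f)/(2 - 5*h) = 2*f/(2 - 5*h))
C(K, x) = 19*K/(34*x) (C(K, x) = (K - 2*K/(-2 + 5*(-3)))/(x + x) = (K - 2*K/(-2 - 15))/((2*x)) = (K - 2*K/(-17))*(1/(2*x)) = (K - 2*K*(-1/17))*(1/(2*x)) = (K + 2*K/17)*(1/(2*x)) = (19*K/17)*(1/(2*x)) = 19*K/(34*x))
(C(3, -6)*150)*198 = (((19/34)*3/(-6))*150)*198 = (((19/34)*3*(-⅙))*150)*198 = -19/68*150*198 = -1425/34*198 = -141075/17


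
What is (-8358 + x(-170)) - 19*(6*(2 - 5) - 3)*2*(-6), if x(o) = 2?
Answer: -13144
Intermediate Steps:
(-8358 + x(-170)) - 19*(6*(2 - 5) - 3)*2*(-6) = (-8358 + 2) - 19*(6*(2 - 5) - 3)*2*(-6) = -8356 - 19*(6*(-3) - 3)*2*(-6) = -8356 - 19*(-18 - 3)*2*(-6) = -8356 - (-399)*2*(-6) = -8356 - 19*(-42)*(-6) = -8356 + 798*(-6) = -8356 - 4788 = -13144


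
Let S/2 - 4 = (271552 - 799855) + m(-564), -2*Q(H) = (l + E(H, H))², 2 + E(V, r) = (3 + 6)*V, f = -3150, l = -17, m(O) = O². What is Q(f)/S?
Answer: 804800161/840812 ≈ 957.17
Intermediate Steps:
E(V, r) = -2 + 9*V (E(V, r) = -2 + (3 + 6)*V = -2 + 9*V)
Q(H) = -(-19 + 9*H)²/2 (Q(H) = -(-17 + (-2 + 9*H))²/2 = -(-19 + 9*H)²/2)
S = -420406 (S = 8 + 2*((271552 - 799855) + (-564)²) = 8 + 2*(-528303 + 318096) = 8 + 2*(-210207) = 8 - 420414 = -420406)
Q(f)/S = -(-19 + 9*(-3150))²/2/(-420406) = -(-19 - 28350)²/2*(-1/420406) = -½*(-28369)²*(-1/420406) = -½*804800161*(-1/420406) = -804800161/2*(-1/420406) = 804800161/840812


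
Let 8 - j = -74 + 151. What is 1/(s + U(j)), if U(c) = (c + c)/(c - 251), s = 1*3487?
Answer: 160/557989 ≈ 0.00028674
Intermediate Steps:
s = 3487
j = -69 (j = 8 - (-74 + 151) = 8 - 1*77 = 8 - 77 = -69)
U(c) = 2*c/(-251 + c) (U(c) = (2*c)/(-251 + c) = 2*c/(-251 + c))
1/(s + U(j)) = 1/(3487 + 2*(-69)/(-251 - 69)) = 1/(3487 + 2*(-69)/(-320)) = 1/(3487 + 2*(-69)*(-1/320)) = 1/(3487 + 69/160) = 1/(557989/160) = 160/557989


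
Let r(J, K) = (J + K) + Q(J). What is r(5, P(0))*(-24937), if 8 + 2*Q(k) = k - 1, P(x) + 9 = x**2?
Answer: 149622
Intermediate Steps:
P(x) = -9 + x**2
Q(k) = -9/2 + k/2 (Q(k) = -4 + (k - 1)/2 = -4 + (-1 + k)/2 = -4 + (-1/2 + k/2) = -9/2 + k/2)
r(J, K) = -9/2 + K + 3*J/2 (r(J, K) = (J + K) + (-9/2 + J/2) = -9/2 + K + 3*J/2)
r(5, P(0))*(-24937) = (-9/2 + (-9 + 0**2) + (3/2)*5)*(-24937) = (-9/2 + (-9 + 0) + 15/2)*(-24937) = (-9/2 - 9 + 15/2)*(-24937) = -6*(-24937) = 149622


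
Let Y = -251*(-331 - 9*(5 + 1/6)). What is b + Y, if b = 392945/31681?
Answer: 6004493795/63362 ≈ 94765.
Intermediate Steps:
b = 392945/31681 (b = 392945*(1/31681) = 392945/31681 ≈ 12.403)
Y = 189505/2 (Y = -251*(-331 - 9*(5 + ⅙)) = -251*(-331 - 9*31/6) = -251*(-331 - 93/2) = -251*(-755/2) = 189505/2 ≈ 94753.)
b + Y = 392945/31681 + 189505/2 = 6004493795/63362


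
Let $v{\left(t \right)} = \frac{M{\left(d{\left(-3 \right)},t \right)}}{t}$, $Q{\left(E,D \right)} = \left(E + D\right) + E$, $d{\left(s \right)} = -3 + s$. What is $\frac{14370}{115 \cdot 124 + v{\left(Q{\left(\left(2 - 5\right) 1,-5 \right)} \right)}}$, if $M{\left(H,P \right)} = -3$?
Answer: $\frac{158070}{156863} \approx 1.0077$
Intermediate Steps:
$Q{\left(E,D \right)} = D + 2 E$ ($Q{\left(E,D \right)} = \left(D + E\right) + E = D + 2 E$)
$v{\left(t \right)} = - \frac{3}{t}$
$\frac{14370}{115 \cdot 124 + v{\left(Q{\left(\left(2 - 5\right) 1,-5 \right)} \right)}} = \frac{14370}{115 \cdot 124 - \frac{3}{-5 + 2 \left(2 - 5\right) 1}} = \frac{14370}{14260 - \frac{3}{-5 + 2 \left(2 - 5\right) 1}} = \frac{14370}{14260 - \frac{3}{-5 + 2 \left(\left(-3\right) 1\right)}} = \frac{14370}{14260 - \frac{3}{-5 + 2 \left(-3\right)}} = \frac{14370}{14260 - \frac{3}{-5 - 6}} = \frac{14370}{14260 - \frac{3}{-11}} = \frac{14370}{14260 - - \frac{3}{11}} = \frac{14370}{14260 + \frac{3}{11}} = \frac{14370}{\frac{156863}{11}} = 14370 \cdot \frac{11}{156863} = \frac{158070}{156863}$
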